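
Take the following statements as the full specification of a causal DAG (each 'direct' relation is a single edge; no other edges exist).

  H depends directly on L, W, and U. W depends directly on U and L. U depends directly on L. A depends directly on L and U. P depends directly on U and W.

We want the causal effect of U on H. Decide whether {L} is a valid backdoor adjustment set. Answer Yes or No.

Backdoor paths from U to H (paths whose first edge points into U):
  P1: U <- L -> W -> H
  P2: U <- L -> H
Condition 1 (no descendant of U in the set): holds — descendants of U are {A, H, P, W}; none are in {L}.
Condition 2 (every backdoor path blocked by {L}):
  P1: blocked at fork node L ∈ conditioning set.
  P2: blocked at fork node L ∈ conditioning set.
{L} satisfies the backdoor criterion.

Yes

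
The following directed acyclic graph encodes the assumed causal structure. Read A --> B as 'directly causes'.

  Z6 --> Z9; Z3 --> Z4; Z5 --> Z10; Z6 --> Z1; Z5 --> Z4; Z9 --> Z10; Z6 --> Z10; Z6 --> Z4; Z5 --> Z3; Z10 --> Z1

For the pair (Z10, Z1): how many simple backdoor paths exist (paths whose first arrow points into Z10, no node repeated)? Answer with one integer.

4

A backdoor path from Z10 to Z1 is any simple undirected path whose first edge points into Z10 (i.e. leaves Z10 via a parent).
Parents of Z10: {Z5, Z6, Z9}.
Enumerating:
  P1: Z10 <- Z6 -> Z1
  P2: Z10 <- Z9 <- Z6 -> Z1
  P3: Z10 <- Z5 -> Z3 -> Z4 <- Z6 -> Z1
  P4: Z10 <- Z5 -> Z4 <- Z6 -> Z1
That exhausts the simple backdoor paths. Count: 4.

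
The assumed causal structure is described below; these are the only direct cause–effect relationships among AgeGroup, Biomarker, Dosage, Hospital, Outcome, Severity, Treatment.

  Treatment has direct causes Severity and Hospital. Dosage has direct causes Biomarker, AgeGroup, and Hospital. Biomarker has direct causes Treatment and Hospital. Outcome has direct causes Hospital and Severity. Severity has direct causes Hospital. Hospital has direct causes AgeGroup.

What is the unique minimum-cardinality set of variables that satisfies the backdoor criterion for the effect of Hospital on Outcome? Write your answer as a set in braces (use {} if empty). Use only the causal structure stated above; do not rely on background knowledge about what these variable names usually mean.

{}

Variables eligible for adjustment (non-descendants of Hospital, excluding Hospital and Outcome): {AgeGroup}.
Backdoor paths from Hospital to Outcome:
  P1: Hospital <- AgeGroup -> Dosage <- Biomarker <- Treatment <- Severity -> Outcome
Each backdoor path contains an unconditioned collider, so every path is already blocked with the empty conditioning set:
  P1: blocked at collider Dosage (neither it nor any descendant is in the conditioning set).
The empty set is therefore the unique smallest valid set.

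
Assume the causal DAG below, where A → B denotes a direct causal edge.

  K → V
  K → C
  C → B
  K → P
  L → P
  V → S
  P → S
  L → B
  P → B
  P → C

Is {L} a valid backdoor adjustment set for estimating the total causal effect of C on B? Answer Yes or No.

No

Backdoor paths from C to B (paths whose first edge points into C):
  P1: C <- K -> V -> S <- P <- L -> B
  P2: C <- K -> V -> S <- P -> B
  P3: C <- K -> P <- L -> B
  P4: C <- K -> P -> B
  P5: C <- P <- L -> B
  P6: C <- P -> B
Condition 1 (no descendant of C in the set): holds — descendants of C are {B}; none are in {L}.
Condition 2 (every backdoor path blocked by {L}):
  P1: blocked at collider S (neither it nor any descendant is in the conditioning set).
  P2: blocked at collider S (neither it nor any descendant is in the conditioning set).
  P3: blocked at collider P (neither it nor any descendant is in the conditioning set).
  P4: open — no interior node is in the conditioning set.
  P5: blocked at fork node L ∈ conditioning set.
  P6: open — no interior node is in the conditioning set.
{L} does not satisfy the backdoor criterion.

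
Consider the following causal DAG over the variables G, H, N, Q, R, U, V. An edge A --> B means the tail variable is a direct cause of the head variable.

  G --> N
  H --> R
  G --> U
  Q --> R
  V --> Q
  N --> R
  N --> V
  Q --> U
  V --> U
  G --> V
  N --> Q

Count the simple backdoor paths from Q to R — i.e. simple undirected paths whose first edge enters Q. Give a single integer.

4

A backdoor path from Q to R is any simple undirected path whose first edge points into Q (i.e. leaves Q via a parent).
Parents of Q: {N, V}.
Enumerating:
  P1: Q <- N -> R
  P2: Q <- V <- G -> N -> R
  P3: Q <- V <- N -> R
  P4: Q <- V -> U <- G -> N -> R
That exhausts the simple backdoor paths. Count: 4.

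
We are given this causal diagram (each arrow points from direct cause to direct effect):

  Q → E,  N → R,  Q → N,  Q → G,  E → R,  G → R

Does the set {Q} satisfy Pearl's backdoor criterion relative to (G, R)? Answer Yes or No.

Yes

Backdoor paths from G to R (paths whose first edge points into G):
  P1: G <- Q -> E -> R
  P2: G <- Q -> N -> R
Condition 1 (no descendant of G in the set): holds — descendants of G are {R}; none are in {Q}.
Condition 2 (every backdoor path blocked by {Q}):
  P1: blocked at fork node Q ∈ conditioning set.
  P2: blocked at fork node Q ∈ conditioning set.
{Q} satisfies the backdoor criterion.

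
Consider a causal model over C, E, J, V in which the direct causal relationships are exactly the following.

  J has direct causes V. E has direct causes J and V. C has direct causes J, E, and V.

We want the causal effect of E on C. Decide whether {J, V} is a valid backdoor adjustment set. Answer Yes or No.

Yes

Backdoor paths from E to C (paths whose first edge points into E):
  P1: E <- V -> J -> C
  P2: E <- V -> C
  P3: E <- J <- V -> C
  P4: E <- J -> C
Condition 1 (no descendant of E in the set): holds — descendants of E are {C}; none are in {J, V}.
Condition 2 (every backdoor path blocked by {J, V}):
  P1: blocked at fork node V ∈ conditioning set.
  P2: blocked at fork node V ∈ conditioning set.
  P3: blocked at chain node J ∈ conditioning set.
  P4: blocked at fork node J ∈ conditioning set.
{J, V} satisfies the backdoor criterion.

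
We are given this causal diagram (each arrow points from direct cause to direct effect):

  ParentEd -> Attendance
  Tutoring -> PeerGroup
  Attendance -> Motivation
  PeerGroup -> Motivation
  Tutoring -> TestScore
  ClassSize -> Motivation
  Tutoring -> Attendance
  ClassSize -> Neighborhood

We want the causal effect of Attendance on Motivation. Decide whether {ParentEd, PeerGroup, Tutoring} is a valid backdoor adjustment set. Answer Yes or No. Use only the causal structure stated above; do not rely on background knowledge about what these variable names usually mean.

Yes

Backdoor paths from Attendance to Motivation (paths whose first edge points into Attendance):
  P1: Attendance <- Tutoring -> PeerGroup -> Motivation
Condition 1 (no descendant of Attendance in the set): holds — descendants of Attendance are {Motivation}; none are in {ParentEd, PeerGroup, Tutoring}.
Condition 2 (every backdoor path blocked by {ParentEd, PeerGroup, Tutoring}):
  P1: blocked at fork node Tutoring ∈ conditioning set.
{ParentEd, PeerGroup, Tutoring} satisfies the backdoor criterion.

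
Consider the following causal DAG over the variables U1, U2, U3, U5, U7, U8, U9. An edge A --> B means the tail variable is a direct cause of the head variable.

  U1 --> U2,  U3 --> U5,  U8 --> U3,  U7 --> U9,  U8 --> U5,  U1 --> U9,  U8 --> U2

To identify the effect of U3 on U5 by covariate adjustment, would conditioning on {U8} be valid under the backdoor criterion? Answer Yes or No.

Yes

Backdoor paths from U3 to U5 (paths whose first edge points into U3):
  P1: U3 <- U8 -> U5
Condition 1 (no descendant of U3 in the set): holds — descendants of U3 are {U5}; none are in {U8}.
Condition 2 (every backdoor path blocked by {U8}):
  P1: blocked at fork node U8 ∈ conditioning set.
{U8} satisfies the backdoor criterion.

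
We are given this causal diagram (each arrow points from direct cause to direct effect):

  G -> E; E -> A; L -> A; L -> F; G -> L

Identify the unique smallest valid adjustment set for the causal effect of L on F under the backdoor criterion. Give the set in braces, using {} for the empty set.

Variables eligible for adjustment (non-descendants of L, excluding L and F): {E, G}.
Backdoor paths from L to F:
  (none)
With no backdoor paths the empty set already satisfies the criterion, and it is trivially minimal.

{}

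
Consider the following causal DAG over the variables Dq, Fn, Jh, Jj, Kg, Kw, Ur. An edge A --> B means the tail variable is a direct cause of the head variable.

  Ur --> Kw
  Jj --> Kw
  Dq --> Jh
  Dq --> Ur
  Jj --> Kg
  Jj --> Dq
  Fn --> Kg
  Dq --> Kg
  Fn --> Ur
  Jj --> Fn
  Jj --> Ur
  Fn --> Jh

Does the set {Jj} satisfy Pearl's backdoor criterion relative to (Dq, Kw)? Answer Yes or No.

Yes

Backdoor paths from Dq to Kw (paths whose first edge points into Dq):
  P1: Dq <- Jj -> Fn -> Ur -> Kw
  P2: Dq <- Jj -> Ur -> Kw
  P3: Dq <- Jj -> Kg <- Fn -> Ur -> Kw
  P4: Dq <- Jj -> Kw
Condition 1 (no descendant of Dq in the set): holds — descendants of Dq are {Jh, Kg, Kw, Ur}; none are in {Jj}.
Condition 2 (every backdoor path blocked by {Jj}):
  P1: blocked at fork node Jj ∈ conditioning set.
  P2: blocked at fork node Jj ∈ conditioning set.
  P3: blocked at fork node Jj ∈ conditioning set.
  P4: blocked at fork node Jj ∈ conditioning set.
{Jj} satisfies the backdoor criterion.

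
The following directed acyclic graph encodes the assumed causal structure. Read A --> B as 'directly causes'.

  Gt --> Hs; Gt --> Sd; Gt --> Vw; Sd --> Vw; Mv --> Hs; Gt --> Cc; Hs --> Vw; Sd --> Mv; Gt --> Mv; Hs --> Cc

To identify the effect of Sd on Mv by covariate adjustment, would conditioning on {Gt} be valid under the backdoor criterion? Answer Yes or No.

Backdoor paths from Sd to Mv (paths whose first edge points into Sd):
  P1: Sd <- Gt -> Mv
  P2: Sd <- Gt -> Hs <- Mv
  P3: Sd <- Gt -> Cc <- Hs <- Mv
  P4: Sd <- Gt -> Vw <- Hs <- Mv
Condition 1 (no descendant of Sd in the set): holds — descendants of Sd are {Cc, Hs, Mv, Vw}; none are in {Gt}.
Condition 2 (every backdoor path blocked by {Gt}):
  P1: blocked at fork node Gt ∈ conditioning set.
  P2: blocked at fork node Gt ∈ conditioning set.
  P3: blocked at fork node Gt ∈ conditioning set.
  P4: blocked at fork node Gt ∈ conditioning set.
{Gt} satisfies the backdoor criterion.

Yes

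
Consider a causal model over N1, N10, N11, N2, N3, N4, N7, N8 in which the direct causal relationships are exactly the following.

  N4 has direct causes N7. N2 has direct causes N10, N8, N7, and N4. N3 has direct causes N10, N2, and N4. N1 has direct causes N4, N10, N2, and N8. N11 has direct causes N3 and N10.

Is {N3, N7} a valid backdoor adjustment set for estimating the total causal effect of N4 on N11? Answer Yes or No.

Backdoor paths from N4 to N11 (paths whose first edge points into N4):
  P1: N4 <- N7 -> N2 <- N10 -> N3 -> N11
  P2: N4 <- N7 -> N2 <- N10 -> N11
  P3: N4 <- N7 -> N2 <- N8 -> N1 <- N10 -> N3 -> N11
  P4: N4 <- N7 -> N2 <- N8 -> N1 <- N10 -> N11
  P5: N4 <- N7 -> N2 -> N3 <- N10 -> N11
  P6: N4 <- N7 -> N2 -> N3 -> N11
  P7: N4 <- N7 -> N2 -> N1 <- N10 -> N3 -> N11
  P8: N4 <- N7 -> N2 -> N1 <- N10 -> N11
Condition 1 (no descendant of N4 in the set): FAILS — N3 is a descendant of N4.
Condition 2 (every backdoor path blocked by {N3, N7}):
  P1: blocked at fork node N7 ∈ conditioning set.
  P2: blocked at fork node N7 ∈ conditioning set.
  P3: blocked at fork node N7 ∈ conditioning set.
  P4: blocked at fork node N7 ∈ conditioning set.
  P5: blocked at fork node N7 ∈ conditioning set.
  P6: blocked at fork node N7 ∈ conditioning set.
  P7: blocked at fork node N7 ∈ conditioning set.
  P8: blocked at fork node N7 ∈ conditioning set.
{N3, N7} does not satisfy the backdoor criterion.

No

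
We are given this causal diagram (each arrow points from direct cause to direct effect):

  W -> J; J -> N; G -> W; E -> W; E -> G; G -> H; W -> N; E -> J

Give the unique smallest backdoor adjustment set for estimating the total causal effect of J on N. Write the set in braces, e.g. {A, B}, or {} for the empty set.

{W}

Variables eligible for adjustment (non-descendants of J, excluding J and N): {E, G, H, W}.
Backdoor paths from J to N:
  P1: J <- E -> G -> W -> N
  P2: J <- E -> W -> N
  P3: J <- W -> N
The empty set is not sufficient: P1 (J <- E -> G -> W -> N) has no collider blocking it and no conditioned non-collider, so it is open.
Try {W}:
  P1: blocked at chain node W ∈ conditioning set.
  P2: blocked at chain node W ∈ conditioning set.
  P3: blocked at fork node W ∈ conditioning set.
{W} contains no descendant of J and blocks every backdoor path.
No other singleton works — e.g. {E} leaves P3 open — so {W} is the unique smallest valid adjustment set.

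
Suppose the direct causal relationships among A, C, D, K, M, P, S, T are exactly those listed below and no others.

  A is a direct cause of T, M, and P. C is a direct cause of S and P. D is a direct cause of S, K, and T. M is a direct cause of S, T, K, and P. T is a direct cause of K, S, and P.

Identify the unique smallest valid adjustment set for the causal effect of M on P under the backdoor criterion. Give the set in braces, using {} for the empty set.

{A}

Variables eligible for adjustment (non-descendants of M, excluding M and P): {A, C, D}.
Backdoor paths from M to P:
  P1: M <- A -> T <- D -> S <- C -> P
  P2: M <- A -> T -> S <- C -> P
  P3: M <- A -> T -> K <- D -> S <- C -> P
  P4: M <- A -> T -> P
  P5: M <- A -> P
The empty set is not sufficient: P4 (M <- A -> T -> P) has no collider blocking it and no conditioned non-collider, so it is open.
Try {A}:
  P1: blocked at fork node A ∈ conditioning set.
  P2: blocked at fork node A ∈ conditioning set.
  P3: blocked at fork node A ∈ conditioning set.
  P4: blocked at fork node A ∈ conditioning set.
  P5: blocked at fork node A ∈ conditioning set.
{A} contains no descendant of M and blocks every backdoor path.
No other singleton works — e.g. {D} leaves P4 open — so {A} is the unique smallest valid adjustment set.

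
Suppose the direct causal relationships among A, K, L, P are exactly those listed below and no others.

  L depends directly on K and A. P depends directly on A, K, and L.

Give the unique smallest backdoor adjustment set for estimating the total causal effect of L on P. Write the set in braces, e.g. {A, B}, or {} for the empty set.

{A, K}

Variables eligible for adjustment (non-descendants of L, excluding L and P): {A, K}.
Backdoor paths from L to P:
  P1: L <- K -> P
  P2: L <- A -> P
The empty set is not sufficient: P1 (L <- K -> P) has no collider blocking it and no conditioned non-collider, so it is open.
Try {A, K}:
  P1: blocked at fork node K ∈ conditioning set.
  P2: blocked at fork node A ∈ conditioning set.
{A, K} contains no descendant of L and blocks every backdoor path.
Every element of {A, K} is needed (dropping A leaves P2 open; dropping K leaves P1 open), so no proper subset is valid.
Among all size-2 subsets of the eligible variables, only {A, K} blocks every backdoor path, so it is the unique smallest valid adjustment set.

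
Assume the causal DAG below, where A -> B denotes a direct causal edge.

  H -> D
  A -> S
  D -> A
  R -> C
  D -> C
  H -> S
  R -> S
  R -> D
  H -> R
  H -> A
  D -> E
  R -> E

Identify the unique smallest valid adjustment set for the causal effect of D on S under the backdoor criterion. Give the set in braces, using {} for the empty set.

{H, R}

Variables eligible for adjustment (non-descendants of D, excluding D and S): {H, R}.
Backdoor paths from D to S:
  P1: D <- H -> R -> S
  P2: D <- H -> A -> S
  P3: D <- H -> S
  P4: D <- R <- H -> A -> S
  P5: D <- R <- H -> S
  P6: D <- R -> S
The empty set is not sufficient: P1 (D <- H -> R -> S) has no collider blocking it and no conditioned non-collider, so it is open.
Try {H, R}:
  P1: blocked at fork node H ∈ conditioning set.
  P2: blocked at fork node H ∈ conditioning set.
  P3: blocked at fork node H ∈ conditioning set.
  P4: blocked at chain node R ∈ conditioning set.
  P5: blocked at chain node R ∈ conditioning set.
  P6: blocked at fork node R ∈ conditioning set.
{H, R} contains no descendant of D and blocks every backdoor path.
Every element of {H, R} is needed (dropping H leaves P2 open; dropping R leaves P6 open), so no proper subset is valid.
Among all size-2 subsets of the eligible variables, only {H, R} blocks every backdoor path, so it is the unique smallest valid adjustment set.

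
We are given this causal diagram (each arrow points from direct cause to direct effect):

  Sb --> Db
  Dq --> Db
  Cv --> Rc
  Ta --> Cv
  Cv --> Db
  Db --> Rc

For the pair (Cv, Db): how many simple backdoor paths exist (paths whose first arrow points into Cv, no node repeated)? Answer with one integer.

A backdoor path from Cv to Db is any simple undirected path whose first edge points into Cv (i.e. leaves Cv via a parent).
Parents of Cv: {Ta}.
No simple path from any parent of Cv reaches Db without revisiting Cv, so there are no backdoor paths.

0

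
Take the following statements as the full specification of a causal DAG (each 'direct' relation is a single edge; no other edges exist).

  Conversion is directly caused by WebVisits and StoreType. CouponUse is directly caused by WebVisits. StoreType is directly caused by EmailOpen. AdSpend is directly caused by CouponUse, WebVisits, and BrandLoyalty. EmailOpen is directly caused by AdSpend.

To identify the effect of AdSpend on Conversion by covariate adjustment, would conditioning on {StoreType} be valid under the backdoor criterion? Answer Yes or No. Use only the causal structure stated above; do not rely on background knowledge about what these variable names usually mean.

No

Backdoor paths from AdSpend to Conversion (paths whose first edge points into AdSpend):
  P1: AdSpend <- WebVisits -> Conversion
  P2: AdSpend <- CouponUse <- WebVisits -> Conversion
Condition 1 (no descendant of AdSpend in the set): FAILS — StoreType is a descendant of AdSpend.
Condition 2 (every backdoor path blocked by {StoreType}):
  P1: open — no interior node is in the conditioning set.
  P2: open — no interior node is in the conditioning set.
{StoreType} does not satisfy the backdoor criterion.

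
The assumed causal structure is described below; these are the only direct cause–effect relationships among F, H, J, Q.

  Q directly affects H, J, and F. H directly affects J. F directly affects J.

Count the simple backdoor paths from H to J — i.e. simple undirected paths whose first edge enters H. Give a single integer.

A backdoor path from H to J is any simple undirected path whose first edge points into H (i.e. leaves H via a parent).
Parents of H: {Q}.
Enumerating:
  P1: H <- Q -> F -> J
  P2: H <- Q -> J
That exhausts the simple backdoor paths. Count: 2.

2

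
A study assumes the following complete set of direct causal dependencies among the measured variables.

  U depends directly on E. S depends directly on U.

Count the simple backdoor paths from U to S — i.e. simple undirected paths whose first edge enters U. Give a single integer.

A backdoor path from U to S is any simple undirected path whose first edge points into U (i.e. leaves U via a parent).
Parents of U: {E}.
No simple path from any parent of U reaches S without revisiting U, so there are no backdoor paths.

0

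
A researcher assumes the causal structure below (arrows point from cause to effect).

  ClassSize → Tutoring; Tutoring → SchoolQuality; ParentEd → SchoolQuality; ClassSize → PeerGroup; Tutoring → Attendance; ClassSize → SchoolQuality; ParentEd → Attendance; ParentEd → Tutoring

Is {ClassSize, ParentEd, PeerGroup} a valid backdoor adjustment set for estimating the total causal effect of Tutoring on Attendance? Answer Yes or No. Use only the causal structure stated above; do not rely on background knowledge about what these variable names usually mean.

Yes

Backdoor paths from Tutoring to Attendance (paths whose first edge points into Tutoring):
  P1: Tutoring <- ClassSize -> SchoolQuality <- ParentEd -> Attendance
  P2: Tutoring <- ParentEd -> Attendance
Condition 1 (no descendant of Tutoring in the set): holds — descendants of Tutoring are {Attendance, SchoolQuality}; none are in {ClassSize, ParentEd, PeerGroup}.
Condition 2 (every backdoor path blocked by {ClassSize, ParentEd, PeerGroup}):
  P1: blocked at fork node ClassSize ∈ conditioning set.
  P2: blocked at fork node ParentEd ∈ conditioning set.
{ClassSize, ParentEd, PeerGroup} satisfies the backdoor criterion.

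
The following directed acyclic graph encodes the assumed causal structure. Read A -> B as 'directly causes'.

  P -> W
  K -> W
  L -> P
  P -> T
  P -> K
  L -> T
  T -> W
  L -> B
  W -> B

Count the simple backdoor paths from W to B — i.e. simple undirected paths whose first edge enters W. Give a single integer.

6

A backdoor path from W to B is any simple undirected path whose first edge points into W (i.e. leaves W via a parent).
Parents of W: {K, P, T}.
Enumerating:
  P1: W <- P <- L -> B
  P2: W <- P -> T <- L -> B
  P3: W <- K <- P <- L -> B
  P4: W <- K <- P -> T <- L -> B
  P5: W <- T <- L -> B
  P6: W <- T <- P <- L -> B
That exhausts the simple backdoor paths. Count: 6.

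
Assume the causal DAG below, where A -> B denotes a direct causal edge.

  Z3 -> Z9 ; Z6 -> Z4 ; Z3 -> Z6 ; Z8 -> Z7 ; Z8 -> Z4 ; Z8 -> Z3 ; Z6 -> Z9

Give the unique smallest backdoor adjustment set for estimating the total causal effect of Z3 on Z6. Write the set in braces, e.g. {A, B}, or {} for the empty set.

Variables eligible for adjustment (non-descendants of Z3, excluding Z3 and Z6): {Z7, Z8}.
Backdoor paths from Z3 to Z6:
  P1: Z3 <- Z8 -> Z4 <- Z6
Each backdoor path contains an unconditioned collider, so every path is already blocked with the empty conditioning set:
  P1: blocked at collider Z4 (neither it nor any descendant is in the conditioning set).
The empty set is therefore the unique smallest valid set.

{}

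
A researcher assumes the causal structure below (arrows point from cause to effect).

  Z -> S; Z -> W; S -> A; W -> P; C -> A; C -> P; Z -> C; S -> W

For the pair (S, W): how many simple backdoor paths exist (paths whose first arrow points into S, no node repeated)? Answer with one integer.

A backdoor path from S to W is any simple undirected path whose first edge points into S (i.e. leaves S via a parent).
Parents of S: {Z}.
Enumerating:
  P1: S <- Z -> C -> P <- W
  P2: S <- Z -> W
That exhausts the simple backdoor paths. Count: 2.

2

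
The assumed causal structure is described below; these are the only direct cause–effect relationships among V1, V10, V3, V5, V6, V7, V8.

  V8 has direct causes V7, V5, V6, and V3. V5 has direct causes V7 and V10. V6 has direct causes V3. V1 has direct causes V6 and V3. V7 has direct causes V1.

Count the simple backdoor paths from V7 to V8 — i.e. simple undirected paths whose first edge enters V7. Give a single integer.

A backdoor path from V7 to V8 is any simple undirected path whose first edge points into V7 (i.e. leaves V7 via a parent).
Parents of V7: {V1}.
Enumerating:
  P1: V7 <- V1 <- V3 -> V6 -> V8
  P2: V7 <- V1 <- V3 -> V8
  P3: V7 <- V1 <- V6 <- V3 -> V8
  P4: V7 <- V1 <- V6 -> V8
That exhausts the simple backdoor paths. Count: 4.

4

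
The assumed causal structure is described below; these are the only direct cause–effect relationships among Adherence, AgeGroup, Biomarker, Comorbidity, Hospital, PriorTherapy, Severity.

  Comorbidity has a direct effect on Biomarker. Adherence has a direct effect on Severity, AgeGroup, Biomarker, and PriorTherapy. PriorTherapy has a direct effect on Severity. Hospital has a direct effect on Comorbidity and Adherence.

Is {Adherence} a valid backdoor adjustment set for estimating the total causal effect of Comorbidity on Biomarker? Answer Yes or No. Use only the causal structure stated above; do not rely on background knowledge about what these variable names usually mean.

Backdoor paths from Comorbidity to Biomarker (paths whose first edge points into Comorbidity):
  P1: Comorbidity <- Hospital -> Adherence -> Biomarker
Condition 1 (no descendant of Comorbidity in the set): holds — descendants of Comorbidity are {Biomarker}; none are in {Adherence}.
Condition 2 (every backdoor path blocked by {Adherence}):
  P1: blocked at chain node Adherence ∈ conditioning set.
{Adherence} satisfies the backdoor criterion.

Yes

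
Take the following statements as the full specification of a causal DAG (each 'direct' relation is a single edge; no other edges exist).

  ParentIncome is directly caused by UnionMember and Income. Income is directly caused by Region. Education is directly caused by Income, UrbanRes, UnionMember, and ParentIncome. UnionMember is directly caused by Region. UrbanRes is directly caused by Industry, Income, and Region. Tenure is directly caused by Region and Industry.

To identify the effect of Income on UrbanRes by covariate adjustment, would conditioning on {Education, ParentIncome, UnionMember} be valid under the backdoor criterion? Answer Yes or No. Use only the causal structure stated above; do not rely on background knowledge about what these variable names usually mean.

Backdoor paths from Income to UrbanRes (paths whose first edge points into Income):
  P1: Income <- Region -> UnionMember -> ParentIncome -> Education <- UrbanRes
  P2: Income <- Region -> UnionMember -> Education <- UrbanRes
  P3: Income <- Region -> UrbanRes
  P4: Income <- Region -> Tenure <- Industry -> UrbanRes
Condition 1 (no descendant of Income in the set): FAILS — Education and ParentIncome are descendants of Income.
Condition 2 (every backdoor path blocked by {Education, ParentIncome, UnionMember}):
  P1: blocked at chain node UnionMember ∈ conditioning set.
  P2: blocked at chain node UnionMember ∈ conditioning set.
  P3: open — no interior node is in the conditioning set.
  P4: blocked at collider Tenure (neither it nor any descendant is in the conditioning set).
{Education, ParentIncome, UnionMember} does not satisfy the backdoor criterion.

No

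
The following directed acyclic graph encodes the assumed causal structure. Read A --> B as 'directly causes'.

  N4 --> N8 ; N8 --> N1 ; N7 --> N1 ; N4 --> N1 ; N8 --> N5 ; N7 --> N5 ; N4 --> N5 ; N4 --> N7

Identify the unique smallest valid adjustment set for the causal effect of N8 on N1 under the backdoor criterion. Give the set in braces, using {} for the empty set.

{N4}

Variables eligible for adjustment (non-descendants of N8, excluding N8 and N1): {N4, N7}.
Backdoor paths from N8 to N1:
  P1: N8 <- N4 -> N7 -> N1
  P2: N8 <- N4 -> N1
  P3: N8 <- N4 -> N5 <- N7 -> N1
The empty set is not sufficient: P1 (N8 <- N4 -> N7 -> N1) has no collider blocking it and no conditioned non-collider, so it is open.
Try {N4}:
  P1: blocked at fork node N4 ∈ conditioning set.
  P2: blocked at fork node N4 ∈ conditioning set.
  P3: blocked at fork node N4 ∈ conditioning set.
{N4} contains no descendant of N8 and blocks every backdoor path.
No other singleton works — e.g. {N7} leaves P2 open — so {N4} is the unique smallest valid adjustment set.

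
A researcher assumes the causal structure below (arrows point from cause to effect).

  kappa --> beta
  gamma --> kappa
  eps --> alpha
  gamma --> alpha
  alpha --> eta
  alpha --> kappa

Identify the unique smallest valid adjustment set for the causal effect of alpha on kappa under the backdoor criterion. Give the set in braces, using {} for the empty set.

{gamma}

Variables eligible for adjustment (non-descendants of alpha, excluding alpha and kappa): {eps, gamma}.
Backdoor paths from alpha to kappa:
  P1: alpha <- gamma -> kappa
The empty set is not sufficient: P1 (alpha <- gamma -> kappa) has no collider blocking it and no conditioned non-collider, so it is open.
Try {gamma}:
  P1: blocked at fork node gamma ∈ conditioning set.
{gamma} contains no descendant of alpha and blocks every backdoor path.
No other singleton works — e.g. {eps} leaves P1 open — so {gamma} is the unique smallest valid adjustment set.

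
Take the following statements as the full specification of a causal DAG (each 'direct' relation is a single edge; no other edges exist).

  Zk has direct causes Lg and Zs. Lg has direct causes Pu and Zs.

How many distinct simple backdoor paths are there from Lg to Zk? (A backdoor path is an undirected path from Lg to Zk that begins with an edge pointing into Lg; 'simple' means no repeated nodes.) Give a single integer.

1

A backdoor path from Lg to Zk is any simple undirected path whose first edge points into Lg (i.e. leaves Lg via a parent).
Parents of Lg: {Pu, Zs}.
Enumerating:
  P1: Lg <- Zs -> Zk
That exhausts the simple backdoor paths. Count: 1.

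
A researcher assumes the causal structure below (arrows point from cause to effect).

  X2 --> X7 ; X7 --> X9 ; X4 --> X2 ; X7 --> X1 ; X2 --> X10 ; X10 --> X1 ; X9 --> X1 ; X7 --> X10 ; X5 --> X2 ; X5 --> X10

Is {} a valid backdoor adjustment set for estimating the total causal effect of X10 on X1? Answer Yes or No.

No

Backdoor paths from X10 to X1 (paths whose first edge points into X10):
  P1: X10 <- X5 -> X2 -> X7 -> X9 -> X1
  P2: X10 <- X5 -> X2 -> X7 -> X1
  P3: X10 <- X2 -> X7 -> X9 -> X1
  P4: X10 <- X2 -> X7 -> X1
  P5: X10 <- X7 -> X9 -> X1
  P6: X10 <- X7 -> X1
Condition 1 (no descendant of X10 in the set): holds — descendants of X10 are {X1}; none are in {}.
Condition 2 (every backdoor path blocked by {}):
  P1: open — no interior node is in the conditioning set.
  P2: open — no interior node is in the conditioning set.
  P3: open — no interior node is in the conditioning set.
  P4: open — no interior node is in the conditioning set.
  P5: open — no interior node is in the conditioning set.
  P6: open — no interior node is in the conditioning set.
{} does not satisfy the backdoor criterion.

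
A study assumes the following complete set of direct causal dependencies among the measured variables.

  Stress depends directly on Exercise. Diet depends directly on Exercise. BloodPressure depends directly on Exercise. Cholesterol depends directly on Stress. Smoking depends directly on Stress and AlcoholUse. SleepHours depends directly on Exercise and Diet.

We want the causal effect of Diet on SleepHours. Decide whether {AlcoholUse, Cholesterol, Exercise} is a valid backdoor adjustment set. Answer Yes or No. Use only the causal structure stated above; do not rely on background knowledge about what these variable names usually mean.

Yes

Backdoor paths from Diet to SleepHours (paths whose first edge points into Diet):
  P1: Diet <- Exercise -> SleepHours
Condition 1 (no descendant of Diet in the set): holds — descendants of Diet are {SleepHours}; none are in {AlcoholUse, Cholesterol, Exercise}.
Condition 2 (every backdoor path blocked by {AlcoholUse, Cholesterol, Exercise}):
  P1: blocked at fork node Exercise ∈ conditioning set.
{AlcoholUse, Cholesterol, Exercise} satisfies the backdoor criterion.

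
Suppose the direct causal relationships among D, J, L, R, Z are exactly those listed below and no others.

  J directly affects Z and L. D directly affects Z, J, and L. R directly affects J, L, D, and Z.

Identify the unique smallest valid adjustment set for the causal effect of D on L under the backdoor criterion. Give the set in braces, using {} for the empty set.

Variables eligible for adjustment (non-descendants of D, excluding D and L): {R}.
Backdoor paths from D to L:
  P1: D <- R -> J -> L
  P2: D <- R -> Z <- J -> L
  P3: D <- R -> L
The empty set is not sufficient: P1 (D <- R -> J -> L) has no collider blocking it and no conditioned non-collider, so it is open.
Try {R}:
  P1: blocked at fork node R ∈ conditioning set.
  P2: blocked at fork node R ∈ conditioning set.
  P3: blocked at fork node R ∈ conditioning set.
{R} contains no descendant of D and blocks every backdoor path.
{R} is the unique smallest valid adjustment set.

{R}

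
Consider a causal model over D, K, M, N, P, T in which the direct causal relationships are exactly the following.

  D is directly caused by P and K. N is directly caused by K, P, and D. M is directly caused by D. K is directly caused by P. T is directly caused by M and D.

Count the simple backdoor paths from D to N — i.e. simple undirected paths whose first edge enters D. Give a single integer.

4

A backdoor path from D to N is any simple undirected path whose first edge points into D (i.e. leaves D via a parent).
Parents of D: {K, P}.
Enumerating:
  P1: D <- P -> K -> N
  P2: D <- P -> N
  P3: D <- K <- P -> N
  P4: D <- K -> N
That exhausts the simple backdoor paths. Count: 4.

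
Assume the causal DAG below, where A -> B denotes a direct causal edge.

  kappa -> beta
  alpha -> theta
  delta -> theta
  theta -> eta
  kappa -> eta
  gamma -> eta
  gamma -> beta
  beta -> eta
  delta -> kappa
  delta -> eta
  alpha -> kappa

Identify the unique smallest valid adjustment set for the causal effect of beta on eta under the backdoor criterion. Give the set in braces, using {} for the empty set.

Variables eligible for adjustment (non-descendants of beta, excluding beta and eta): {alpha, delta, gamma, kappa, theta}.
Backdoor paths from beta to eta:
  P1: beta <- gamma -> eta
  P2: beta <- kappa <- alpha -> theta <- delta -> eta
  P3: beta <- kappa <- alpha -> theta -> eta
  P4: beta <- kappa <- delta -> theta -> eta
  P5: beta <- kappa <- delta -> eta
  P6: beta <- kappa -> eta
The empty set is not sufficient: P1 (beta <- gamma -> eta) has no collider blocking it and no conditioned non-collider, so it is open.
Try {gamma, kappa}:
  P1: blocked at fork node gamma ∈ conditioning set.
  P2: blocked at chain node kappa ∈ conditioning set.
  P3: blocked at chain node kappa ∈ conditioning set.
  P4: blocked at chain node kappa ∈ conditioning set.
  P5: blocked at chain node kappa ∈ conditioning set.
  P6: blocked at fork node kappa ∈ conditioning set.
{gamma, kappa} contains no descendant of beta and blocks every backdoor path.
Every element of {gamma, kappa} is needed (dropping gamma leaves P1 open; dropping kappa leaves P3 open), so no proper subset is valid.
Among all size-2 subsets of the eligible variables, only {gamma, kappa} blocks every backdoor path, so it is the unique smallest valid adjustment set.

{gamma, kappa}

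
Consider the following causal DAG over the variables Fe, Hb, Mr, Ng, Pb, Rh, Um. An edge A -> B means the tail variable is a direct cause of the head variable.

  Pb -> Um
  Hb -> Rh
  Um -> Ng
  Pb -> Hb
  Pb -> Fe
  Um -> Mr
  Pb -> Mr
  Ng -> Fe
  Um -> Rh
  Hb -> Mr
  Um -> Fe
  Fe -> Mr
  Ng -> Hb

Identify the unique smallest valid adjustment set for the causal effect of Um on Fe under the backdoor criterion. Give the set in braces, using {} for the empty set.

Variables eligible for adjustment (non-descendants of Um, excluding Um and Fe): {Pb}.
Backdoor paths from Um to Fe:
  P1: Um <- Pb -> Fe
  P2: Um <- Pb -> Hb <- Ng -> Fe
  P3: Um <- Pb -> Hb -> Mr <- Fe
  P4: Um <- Pb -> Mr <- Fe
  P5: Um <- Pb -> Mr <- Hb <- Ng -> Fe
The empty set is not sufficient: P1 (Um <- Pb -> Fe) has no collider blocking it and no conditioned non-collider, so it is open.
Try {Pb}:
  P1: blocked at fork node Pb ∈ conditioning set.
  P2: blocked at fork node Pb ∈ conditioning set.
  P3: blocked at fork node Pb ∈ conditioning set.
  P4: blocked at fork node Pb ∈ conditioning set.
  P5: blocked at fork node Pb ∈ conditioning set.
{Pb} contains no descendant of Um and blocks every backdoor path.
{Pb} is the unique smallest valid adjustment set.

{Pb}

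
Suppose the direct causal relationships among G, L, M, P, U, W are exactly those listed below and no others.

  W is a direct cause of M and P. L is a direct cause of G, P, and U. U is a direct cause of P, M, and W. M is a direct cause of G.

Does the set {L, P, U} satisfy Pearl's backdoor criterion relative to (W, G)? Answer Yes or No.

Backdoor paths from W to G (paths whose first edge points into W):
  P1: W <- U <- L -> G
  P2: W <- U -> M -> G
  P3: W <- U -> P <- L -> G
Condition 1 (no descendant of W in the set): FAILS — P is a descendant of W.
Condition 2 (every backdoor path blocked by {L, P, U}):
  P1: blocked at chain node U ∈ conditioning set.
  P2: blocked at fork node U ∈ conditioning set.
  P3: blocked at fork node U ∈ conditioning set.
{L, P, U} does not satisfy the backdoor criterion.

No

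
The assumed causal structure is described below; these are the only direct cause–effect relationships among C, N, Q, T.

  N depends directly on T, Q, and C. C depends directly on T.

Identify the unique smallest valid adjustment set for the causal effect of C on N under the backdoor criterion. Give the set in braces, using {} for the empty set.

{T}

Variables eligible for adjustment (non-descendants of C, excluding C and N): {Q, T}.
Backdoor paths from C to N:
  P1: C <- T -> N
The empty set is not sufficient: P1 (C <- T -> N) has no collider blocking it and no conditioned non-collider, so it is open.
Try {T}:
  P1: blocked at fork node T ∈ conditioning set.
{T} contains no descendant of C and blocks every backdoor path.
No other singleton works — e.g. {Q} leaves P1 open — so {T} is the unique smallest valid adjustment set.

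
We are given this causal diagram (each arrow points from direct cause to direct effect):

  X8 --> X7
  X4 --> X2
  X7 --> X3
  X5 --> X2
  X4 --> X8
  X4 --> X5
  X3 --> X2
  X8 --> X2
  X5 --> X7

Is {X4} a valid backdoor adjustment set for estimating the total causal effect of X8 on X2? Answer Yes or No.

Backdoor paths from X8 to X2 (paths whose first edge points into X8):
  P1: X8 <- X4 -> X5 -> X7 -> X3 -> X2
  P2: X8 <- X4 -> X5 -> X2
  P3: X8 <- X4 -> X2
Condition 1 (no descendant of X8 in the set): holds — descendants of X8 are {X2, X3, X7}; none are in {X4}.
Condition 2 (every backdoor path blocked by {X4}):
  P1: blocked at fork node X4 ∈ conditioning set.
  P2: blocked at fork node X4 ∈ conditioning set.
  P3: blocked at fork node X4 ∈ conditioning set.
{X4} satisfies the backdoor criterion.

Yes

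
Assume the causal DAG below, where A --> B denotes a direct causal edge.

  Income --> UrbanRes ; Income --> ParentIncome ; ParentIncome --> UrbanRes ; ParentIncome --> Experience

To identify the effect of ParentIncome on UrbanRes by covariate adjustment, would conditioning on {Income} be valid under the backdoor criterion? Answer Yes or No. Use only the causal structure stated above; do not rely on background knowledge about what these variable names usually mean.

Backdoor paths from ParentIncome to UrbanRes (paths whose first edge points into ParentIncome):
  P1: ParentIncome <- Income -> UrbanRes
Condition 1 (no descendant of ParentIncome in the set): holds — descendants of ParentIncome are {Experience, UrbanRes}; none are in {Income}.
Condition 2 (every backdoor path blocked by {Income}):
  P1: blocked at fork node Income ∈ conditioning set.
{Income} satisfies the backdoor criterion.

Yes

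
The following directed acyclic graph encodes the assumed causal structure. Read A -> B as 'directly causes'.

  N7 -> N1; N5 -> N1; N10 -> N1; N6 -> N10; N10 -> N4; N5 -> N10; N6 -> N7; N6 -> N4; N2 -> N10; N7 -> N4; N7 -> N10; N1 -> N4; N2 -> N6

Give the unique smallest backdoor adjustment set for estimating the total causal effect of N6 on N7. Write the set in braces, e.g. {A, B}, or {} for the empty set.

{}

Variables eligible for adjustment (non-descendants of N6, excluding N6 and N7): {N2, N5}.
Backdoor paths from N6 to N7:
  P1: N6 <- N2 -> N10 <- N7
  P2: N6 <- N2 -> N10 <- N5 -> N1 <- N7
  P3: N6 <- N2 -> N10 <- N5 -> N1 -> N4 <- N7
  P4: N6 <- N2 -> N10 -> N1 <- N7
  P5: N6 <- N2 -> N10 -> N1 -> N4 <- N7
  P6: N6 <- N2 -> N10 -> N4 <- N7
  P7: N6 <- N2 -> N10 -> N4 <- N1 <- N7
Each backdoor path contains an unconditioned collider, so every path is already blocked with the empty conditioning set:
  P1: blocked at collider N10 (neither it nor any descendant is in the conditioning set).
  P2: blocked at collider N10 (neither it nor any descendant is in the conditioning set).
  P3: blocked at collider N10 (neither it nor any descendant is in the conditioning set).
  P4: blocked at collider N1 (neither it nor any descendant is in the conditioning set).
  P5: blocked at collider N4 (neither it nor any descendant is in the conditioning set).
  P6: blocked at collider N4 (neither it nor any descendant is in the conditioning set).
  P7: blocked at collider N4 (neither it nor any descendant is in the conditioning set).
The empty set is therefore the unique smallest valid set.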